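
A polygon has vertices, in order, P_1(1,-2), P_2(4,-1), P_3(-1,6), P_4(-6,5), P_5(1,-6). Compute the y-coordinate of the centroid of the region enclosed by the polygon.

31/24

Apply Gauss's area formula. First the cross-terms c_i = x_i·y_{i+1} − x_{i+1}·y_i:
  7, 23, 31, 31, 4  ⇒  2A = 96, A = 48.
Then Σ (y_i + y_{i+1})·c_i = 372, so ȳ = 372 / (6·48) = 31/24.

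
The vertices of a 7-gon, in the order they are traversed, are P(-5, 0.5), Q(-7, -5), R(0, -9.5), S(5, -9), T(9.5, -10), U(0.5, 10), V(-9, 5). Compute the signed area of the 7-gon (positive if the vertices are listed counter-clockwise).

P→Q: (-5)(-5) − (-7)(0.5) = 28.5
Q→R: (-7)(-9.5) − (0)(-5) = 66.5
R→S: (0)(-9) − (5)(-9.5) = 47.5
S→T: (5)(-10) − (9.5)(-9) = 35.5
T→U: (9.5)(10) − (0.5)(-10) = 100
U→V: (0.5)(5) − (-9)(10) = 92.5
V→P: (-9)(0.5) − (-5)(5) = 20.5
Σ = 391
Signed area = Σ/2 = 195.5 (positive ⇒ counter-clockwise traversal).

195.5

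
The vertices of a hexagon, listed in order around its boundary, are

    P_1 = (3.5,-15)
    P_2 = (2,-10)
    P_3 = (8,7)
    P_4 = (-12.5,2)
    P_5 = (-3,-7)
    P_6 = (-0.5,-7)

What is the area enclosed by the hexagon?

167.75

Σ = (-5) + (94) + (103.5) + (93.5) + (17.5) + (32) = 335.5
Area = |Σ|/2 = 167.75.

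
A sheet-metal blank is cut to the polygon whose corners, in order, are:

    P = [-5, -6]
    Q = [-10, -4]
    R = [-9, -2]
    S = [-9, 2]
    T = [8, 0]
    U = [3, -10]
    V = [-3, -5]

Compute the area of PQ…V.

Cross-terms: -40, -16, -36, -16, -80, -45, -7  ⇒  Σ = -240
Area = |Σ|/2 = 120.

120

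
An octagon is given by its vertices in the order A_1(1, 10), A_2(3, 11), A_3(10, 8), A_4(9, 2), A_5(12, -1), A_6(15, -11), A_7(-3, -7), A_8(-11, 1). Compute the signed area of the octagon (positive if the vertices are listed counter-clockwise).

-318

A_1→A_2: (1)(11) − (3)(10) = -19
A_2→A_3: (3)(8) − (10)(11) = -86
A_3→A_4: (10)(2) − (9)(8) = -52
A_4→A_5: (9)(-1) − (12)(2) = -33
A_5→A_6: (12)(-11) − (15)(-1) = -117
A_6→A_7: (15)(-7) − (-3)(-11) = -138
A_7→A_8: (-3)(1) − (-11)(-7) = -80
A_8→A_1: (-11)(10) − (1)(1) = -111
Σ = -636
Signed area = Σ/2 = -318 (negative ⇒ clockwise traversal).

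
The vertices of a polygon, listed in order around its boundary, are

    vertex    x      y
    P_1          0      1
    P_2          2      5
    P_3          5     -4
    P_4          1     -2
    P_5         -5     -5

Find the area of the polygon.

Apply Gauss's area formula: 2A = Σ (x_i·y_{i+1} − x_{i+1}·y_i), indices taken mod 5.
Σ = (-2) + (-33) + (-6) + (-15) + (-5) = -61
Area = |Σ|/2 = 30.5.

30.5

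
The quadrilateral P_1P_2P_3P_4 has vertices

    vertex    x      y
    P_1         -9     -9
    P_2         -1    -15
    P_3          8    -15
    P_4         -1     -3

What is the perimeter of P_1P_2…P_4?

44

|P_1P_2| = √((8)² + (-6)²) = √100 = 10
|P_2P_3| = √((9)² + (0)²) = √81 = 9
|P_3P_4| = √((-9)² + (12)²) = √225 = 15
|P_4P_1| = √((-8)² + (-6)²) = √100 = 10
Perimeter = 10 + 9 + 15 + 10 = 44.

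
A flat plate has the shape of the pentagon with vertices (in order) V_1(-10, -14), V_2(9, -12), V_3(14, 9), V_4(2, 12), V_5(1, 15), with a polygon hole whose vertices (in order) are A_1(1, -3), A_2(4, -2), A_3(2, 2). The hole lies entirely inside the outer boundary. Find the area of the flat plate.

Outer boundary:
Apply the surveyor's formula: 2A = Σ (x_i·y_{i+1} − x_{i+1}·y_i), indices taken mod 5.
Σ = (246) + (249) + (150) + (18) + (136) = 799
Area = |Σ|/2 = 399.5.
Hole:
Apply Gauss's area formula: 2A = Σ (x_i·y_{i+1} − x_{i+1}·y_i), indices taken mod 3.
Σ = (10) + (12) + (-8) = 14
Area = |Σ|/2 = 7.
Net area = 399.5 − 7 = 392.5.

392.5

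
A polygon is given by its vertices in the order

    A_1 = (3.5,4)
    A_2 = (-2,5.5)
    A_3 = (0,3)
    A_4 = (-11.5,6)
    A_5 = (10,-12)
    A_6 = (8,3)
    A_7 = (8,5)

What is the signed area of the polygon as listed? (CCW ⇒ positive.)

145.125

Apply the shoelace (surveyor's) formula: 2A = Σ (x_i·y_{i+1} − x_{i+1}·y_i), indices taken mod 7.
Σ = (27.25) + (-6) + (34.5) + (78) + (126) + (16) + (14.5) = 290.25
Signed area = Σ/2 = 145.125 (positive ⇒ counter-clockwise traversal).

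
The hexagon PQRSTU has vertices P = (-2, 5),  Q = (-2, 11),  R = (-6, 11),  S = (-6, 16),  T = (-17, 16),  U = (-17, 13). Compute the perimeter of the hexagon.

46

|PQ| = √((0)² + (6)²) = √36 = 6
|QR| = √((-4)² + (0)²) = √16 = 4
|RS| = √((0)² + (5)²) = √25 = 5
|ST| = √((-11)² + (0)²) = √121 = 11
|TU| = √((0)² + (-3)²) = √9 = 3
|UP| = √((15)² + (-8)²) = √289 = 17
Perimeter = 6 + 4 + 5 + 11 + 3 + 17 = 46.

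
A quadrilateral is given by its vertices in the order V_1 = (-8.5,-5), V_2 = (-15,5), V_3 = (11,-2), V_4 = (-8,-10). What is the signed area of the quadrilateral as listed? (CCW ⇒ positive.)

Σ = (-117.5) + (-25) + (-126) + (-45) = -313.5
Signed area = Σ/2 = -156.75 (negative ⇒ clockwise traversal).

-156.75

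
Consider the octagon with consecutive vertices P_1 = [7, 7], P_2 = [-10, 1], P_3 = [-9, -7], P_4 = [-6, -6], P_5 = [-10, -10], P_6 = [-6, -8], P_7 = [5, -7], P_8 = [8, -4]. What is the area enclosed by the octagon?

195

Apply the shoelace formula: 2A = Σ (x_i·y_{i+1} − x_{i+1}·y_i), indices taken mod 8.
Σ = (77) + (79) + (12) + (0) + (20) + (82) + (36) + (84) = 390
Area = |Σ|/2 = 195.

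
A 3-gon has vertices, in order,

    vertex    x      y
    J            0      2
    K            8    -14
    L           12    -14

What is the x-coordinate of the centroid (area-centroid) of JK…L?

20/3

Apply Gauss's area formula. First the cross-terms c_i = x_i·y_{i+1} − x_{i+1}·y_i:
  -16, 56, 24  ⇒  2A = 64, A = 32.
Then Σ (x_i + x_{i+1})·c_i = 1280, so x̄ = 1280 / (6·32) = 20/3.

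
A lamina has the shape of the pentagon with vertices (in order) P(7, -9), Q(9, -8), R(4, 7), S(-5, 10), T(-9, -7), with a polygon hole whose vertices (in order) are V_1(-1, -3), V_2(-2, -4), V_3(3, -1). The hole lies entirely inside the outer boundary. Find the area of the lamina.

Outer boundary:
Σ = (25) + (95) + (75) + (125) + (130) = 450
Area = |Σ|/2 = 225.
Hole:
Apply the shoelace (surveyor's) formula: 2A = Σ (x_i·y_{i+1} − x_{i+1}·y_i), indices taken mod 3.
V_1→V_2: (-1)(-4) − (-2)(-3) = -2
V_2→V_3: (-2)(-1) − (3)(-4) = 14
V_3→V_1: (3)(-3) − (-1)(-1) = -10
Σ = 2
Area = |Σ|/2 = 1.
Net area = 225 − 1 = 224.

224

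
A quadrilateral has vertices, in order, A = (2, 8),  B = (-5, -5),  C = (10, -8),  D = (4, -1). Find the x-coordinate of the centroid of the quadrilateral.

Apply the surveyor's formula. First the cross-terms c_i = x_i·y_{i+1} − x_{i+1}·y_i:
  30, 90, 22, 34  ⇒  2A = 176, A = 88.
Then Σ (x_i + x_{i+1})·c_i = 872, so x̄ = 872 / (6·88) = 109/66.

109/66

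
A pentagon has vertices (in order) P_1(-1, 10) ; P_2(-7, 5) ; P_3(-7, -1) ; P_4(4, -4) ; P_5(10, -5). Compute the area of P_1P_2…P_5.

Apply the shoelace (surveyor's) formula: 2A = Σ (x_i·y_{i+1} − x_{i+1}·y_i), indices taken mod 5.
Σ = (65) + (42) + (32) + (20) + (95) = 254
Area = |Σ|/2 = 127.

127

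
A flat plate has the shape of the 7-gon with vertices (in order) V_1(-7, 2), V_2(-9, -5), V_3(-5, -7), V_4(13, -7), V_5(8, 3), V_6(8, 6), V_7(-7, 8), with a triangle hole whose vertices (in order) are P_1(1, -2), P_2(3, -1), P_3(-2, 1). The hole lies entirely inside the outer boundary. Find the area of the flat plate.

237.5

Outer boundary:
Σ = (53) + (38) + (126) + (95) + (24) + (106) + (42) = 484
Area = |Σ|/2 = 242.
Hole:
Apply the shoelace (surveyor's) formula: 2A = Σ (x_i·y_{i+1} − x_{i+1}·y_i), indices taken mod 3.
Σ = (5) + (1) + (3) = 9
Area = |Σ|/2 = 4.5.
Net area = 242 − 4.5 = 237.5.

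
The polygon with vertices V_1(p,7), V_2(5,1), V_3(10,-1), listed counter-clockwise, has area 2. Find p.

Write out the shoelace sum; only the two edges meeting at V_1 involve p:
2·Area = [(10·7 − p·(-1)) + (p·1 − 5·7)] + -15
       = 2·p + 20 = 4
⇒ p = -8.

-8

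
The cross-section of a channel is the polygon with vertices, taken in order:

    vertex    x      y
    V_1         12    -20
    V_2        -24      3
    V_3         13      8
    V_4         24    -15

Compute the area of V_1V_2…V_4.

681

Σ = (-444) + (-231) + (-387) + (-300) = -1362
Area = |Σ|/2 = 681.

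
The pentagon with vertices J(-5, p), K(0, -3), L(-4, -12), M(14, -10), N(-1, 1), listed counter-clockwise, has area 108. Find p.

The doubled signed area Σ (x_i y_{i+1} − x_{i+1} y_i) is linear in p.
With p=0 it equals 220; the coefficient of p is -1 (from the two edges through J).
So -1·p + 220 = 2·108 = 216 ⇒ p = 4.

4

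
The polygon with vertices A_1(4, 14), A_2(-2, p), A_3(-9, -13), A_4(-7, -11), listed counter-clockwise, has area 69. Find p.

10

The doubled signed area Σ (x_i y_{i+1} − x_{i+1} y_i) is linear in p.
With p=0 it equals 8; the coefficient of p is 13 (from the two edges through A_2).
So 13·p + 8 = 2·69 = 138 ⇒ p = 10.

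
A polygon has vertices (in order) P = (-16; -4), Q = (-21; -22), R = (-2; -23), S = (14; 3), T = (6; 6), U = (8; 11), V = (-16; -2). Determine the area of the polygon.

649.5

Apply the shoelace formula: 2A = Σ (x_i·y_{i+1} − x_{i+1}·y_i), indices taken mod 7.
Σ = (268) + (439) + (316) + (66) + (18) + (160) + (32) = 1299
Area = |Σ|/2 = 649.5.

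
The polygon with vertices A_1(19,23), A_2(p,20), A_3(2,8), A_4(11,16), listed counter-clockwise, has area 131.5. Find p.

-2

The doubled signed area Σ (x_i y_{i+1} − x_{i+1} y_i) is linear in p.
With p=0 it equals 233; the coefficient of p is -15 (from the two edges through A_2).
So -15·p + 233 = 2·131.5 = 263 ⇒ p = -2.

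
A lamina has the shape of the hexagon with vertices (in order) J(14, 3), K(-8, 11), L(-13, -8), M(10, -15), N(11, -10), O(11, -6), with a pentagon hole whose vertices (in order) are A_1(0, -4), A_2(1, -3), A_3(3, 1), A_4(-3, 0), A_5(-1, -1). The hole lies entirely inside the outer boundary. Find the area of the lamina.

Outer boundary:
Cross-terms: 178, 207, 275, 65, 44, 117  ⇒  Σ = 886
Area = |Σ|/2 = 443.
Hole:
Apply the surveyor's formula: 2A = Σ (x_i·y_{i+1} − x_{i+1}·y_i), indices taken mod 5.
Cross-terms: 4, 10, 3, 3, 4  ⇒  Σ = 24
Area = |Σ|/2 = 12.
Net area = 443 − 12 = 431.

431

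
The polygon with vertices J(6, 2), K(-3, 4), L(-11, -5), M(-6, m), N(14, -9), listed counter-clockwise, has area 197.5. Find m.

The doubled signed area Σ (x_i y_{i+1} − x_{i+1} y_i) is linear in m.
With m=0 it equals 195; the coefficient of m is -25 (from the two edges through M).
So -25·m + 195 = 2·197.5 = 395 ⇒ m = -8.

-8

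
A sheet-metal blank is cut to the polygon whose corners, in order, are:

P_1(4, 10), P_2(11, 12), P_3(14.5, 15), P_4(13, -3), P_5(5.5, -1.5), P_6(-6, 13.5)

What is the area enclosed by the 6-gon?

Cross-terms: -62, -9, -238.5, -3, 65.25, -114  ⇒  Σ = -361.25
Area = |Σ|/2 = 180.625.

180.625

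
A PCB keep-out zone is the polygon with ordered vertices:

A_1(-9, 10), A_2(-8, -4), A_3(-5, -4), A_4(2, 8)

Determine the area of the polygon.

Apply the surveyor's formula: 2A = Σ (x_i·y_{i+1} − x_{i+1}·y_i), indices taken mod 4.
Σ = (116) + (12) + (-32) + (92) = 188
Area = |Σ|/2 = 94.

94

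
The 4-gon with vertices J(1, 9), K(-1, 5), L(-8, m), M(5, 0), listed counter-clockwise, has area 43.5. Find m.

Write out the shoelace sum; only the two edges meeting at L involve m:
2·Area = [((-1)·m − (-8)·5) + ((-8)·0 − 5·m)] + 59
       = -6·m + 99 = 87
⇒ m = 2.

2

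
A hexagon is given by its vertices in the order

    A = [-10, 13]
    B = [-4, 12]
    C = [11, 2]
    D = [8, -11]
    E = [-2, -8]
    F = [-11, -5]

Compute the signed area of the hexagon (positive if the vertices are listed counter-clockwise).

Σ = (-68) + (-140) + (-137) + (-86) + (-78) + (-193) = -702
Signed area = Σ/2 = -351 (negative ⇒ clockwise traversal).

-351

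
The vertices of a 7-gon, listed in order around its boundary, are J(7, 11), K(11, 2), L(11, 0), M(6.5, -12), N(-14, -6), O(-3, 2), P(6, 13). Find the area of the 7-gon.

295

Apply the shoelace formula: 2A = Σ (x_i·y_{i+1} − x_{i+1}·y_i), indices taken mod 7.
Cross-terms: -107, -22, -132, -207, -46, -51, -25  ⇒  Σ = -590
Area = |Σ|/2 = 295.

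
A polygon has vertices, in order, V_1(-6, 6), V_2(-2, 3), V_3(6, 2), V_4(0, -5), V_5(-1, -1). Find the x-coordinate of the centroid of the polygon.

131/225

Apply Gauss's area formula. First the cross-terms c_i = x_i·y_{i+1} − x_{i+1}·y_i:
  -6, -22, -30, -5, -12  ⇒  2A = -75, A = -37.5.
Then Σ (x_i + x_{i+1})·c_i = -131, so x̄ = -131 / (6·(-37.5)) = 131/225.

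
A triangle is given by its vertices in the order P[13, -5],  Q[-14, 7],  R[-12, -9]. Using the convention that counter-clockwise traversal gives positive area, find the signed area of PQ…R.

Σ = (21) + (210) + (177) = 408
Signed area = Σ/2 = 204 (positive ⇒ counter-clockwise traversal).

204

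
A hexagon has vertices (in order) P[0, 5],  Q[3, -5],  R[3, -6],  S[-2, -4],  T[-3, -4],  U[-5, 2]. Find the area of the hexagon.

48.5

Σ = (-15) + (-3) + (-24) + (-4) + (-26) + (-25) = -97
Area = |Σ|/2 = 48.5.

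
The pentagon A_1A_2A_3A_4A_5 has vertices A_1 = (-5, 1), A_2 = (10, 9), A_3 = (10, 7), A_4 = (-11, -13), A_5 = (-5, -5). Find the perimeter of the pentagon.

|A_1A_2| = √((15)² + (8)²) = √289 = 17
|A_2A_3| = √((0)² + (-2)²) = √4 = 2
|A_3A_4| = √((-21)² + (-20)²) = √841 = 29
|A_4A_5| = √((6)² + (8)²) = √100 = 10
|A_5A_1| = √((0)² + (6)²) = √36 = 6
Perimeter = 17 + 2 + 29 + 10 + 6 = 64.

64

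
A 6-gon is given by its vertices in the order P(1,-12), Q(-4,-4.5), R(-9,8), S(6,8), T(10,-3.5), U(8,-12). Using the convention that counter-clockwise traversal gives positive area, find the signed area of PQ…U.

-261

Apply the shoelace formula: 2A = Σ (x_i·y_{i+1} − x_{i+1}·y_i), indices taken mod 6.
Cross-terms: -52.5, -72.5, -120, -101, -92, -84  ⇒  Σ = -522
Signed area = Σ/2 = -261 (negative ⇒ clockwise traversal).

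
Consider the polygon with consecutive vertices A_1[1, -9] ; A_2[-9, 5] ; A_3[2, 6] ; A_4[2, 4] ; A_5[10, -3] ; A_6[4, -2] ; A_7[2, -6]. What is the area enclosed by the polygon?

Apply the shoelace (surveyor's) formula: 2A = Σ (x_i·y_{i+1} − x_{i+1}·y_i), indices taken mod 7.
Σ = (-76) + (-64) + (-4) + (-46) + (-8) + (-20) + (-12) = -230
Area = |Σ|/2 = 115.

115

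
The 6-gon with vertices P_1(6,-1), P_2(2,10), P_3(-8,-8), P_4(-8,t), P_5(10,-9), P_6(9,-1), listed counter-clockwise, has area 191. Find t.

The doubled signed area Σ (x_i y_{i+1} − x_{i+1} y_i) is linear in t.
With t=0 it equals 202; the coefficient of t is -18 (from the two edges through P_4).
So -18·t + 202 = 2·191 = 382 ⇒ t = -10.

-10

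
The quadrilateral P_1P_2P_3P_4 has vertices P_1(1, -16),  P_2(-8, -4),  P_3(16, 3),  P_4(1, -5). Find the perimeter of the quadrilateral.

|P_1P_2| = √((-9)² + (12)²) = √225 = 15
|P_2P_3| = √((24)² + (7)²) = √625 = 25
|P_3P_4| = √((-15)² + (-8)²) = √289 = 17
|P_4P_1| = √((0)² + (-11)²) = √121 = 11
Perimeter = 15 + 25 + 17 + 11 = 68.

68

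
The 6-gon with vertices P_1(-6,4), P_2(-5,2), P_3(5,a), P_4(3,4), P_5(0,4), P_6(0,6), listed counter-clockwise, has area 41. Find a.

-2

Write out the shoelace sum; only the two edges meeting at P_3 involve a:
2·Area = [((-5)·a − 5·2) + (5·4 − 3·a)] + 56
       = -8·a + 66 = 82
⇒ a = -2.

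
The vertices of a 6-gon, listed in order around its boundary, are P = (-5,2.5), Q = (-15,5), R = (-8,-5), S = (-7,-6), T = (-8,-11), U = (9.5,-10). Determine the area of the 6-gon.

163.875

Σ = (12.5) + (115) + (13) + (29) + (184.5) + (-26.25) = 327.75
Area = |Σ|/2 = 163.875.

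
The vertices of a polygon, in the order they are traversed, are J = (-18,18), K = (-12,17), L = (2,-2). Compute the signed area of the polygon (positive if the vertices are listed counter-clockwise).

-50

Apply the shoelace (surveyor's) formula: 2A = Σ (x_i·y_{i+1} − x_{i+1}·y_i), indices taken mod 3.
J→K: (-18)(17) − (-12)(18) = -90
K→L: (-12)(-2) − (2)(17) = -10
L→J: (2)(18) − (-18)(-2) = 0
Σ = -100
Signed area = Σ/2 = -50 (negative ⇒ clockwise traversal).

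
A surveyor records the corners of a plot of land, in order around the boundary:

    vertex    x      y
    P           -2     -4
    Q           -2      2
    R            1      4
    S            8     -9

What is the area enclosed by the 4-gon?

56.5

Cross-terms: -12, -10, -41, -50  ⇒  Σ = -113
Area = |Σ|/2 = 56.5.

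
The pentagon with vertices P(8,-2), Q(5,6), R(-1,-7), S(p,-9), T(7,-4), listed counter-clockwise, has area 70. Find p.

Write out the shoelace sum; only the two edges meeting at S involve p:
2·Area = [((-1)·(-9) − p·(-7)) + (p·(-4) − 7·(-9))] + 47
       = 3·p + 119 = 140
⇒ p = 7.

7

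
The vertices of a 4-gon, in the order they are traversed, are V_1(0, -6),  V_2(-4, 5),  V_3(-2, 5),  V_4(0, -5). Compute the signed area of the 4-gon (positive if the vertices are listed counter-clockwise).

-12

Apply the shoelace formula: 2A = Σ (x_i·y_{i+1} − x_{i+1}·y_i), indices taken mod 4.
Σ = (-24) + (-10) + (10) + (0) = -24
Signed area = Σ/2 = -12 (negative ⇒ clockwise traversal).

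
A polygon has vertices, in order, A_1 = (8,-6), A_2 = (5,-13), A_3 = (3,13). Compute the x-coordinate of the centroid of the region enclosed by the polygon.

16/3

Apply the shoelace formula. First the cross-terms c_i = x_i·y_{i+1} − x_{i+1}·y_i:
  -74, 104, -122  ⇒  2A = -92, A = -46.
Then Σ (x_i + x_{i+1})·c_i = -1472, so x̄ = -1472 / (6·(-46)) = 16/3.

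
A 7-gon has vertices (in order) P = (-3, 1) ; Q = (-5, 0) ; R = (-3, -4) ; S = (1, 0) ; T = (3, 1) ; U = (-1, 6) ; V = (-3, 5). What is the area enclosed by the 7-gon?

Apply the surveyor's formula: 2A = Σ (x_i·y_{i+1} − x_{i+1}·y_i), indices taken mod 7.
Σ = (5) + (20) + (4) + (1) + (19) + (13) + (12) = 74
Area = |Σ|/2 = 37.

37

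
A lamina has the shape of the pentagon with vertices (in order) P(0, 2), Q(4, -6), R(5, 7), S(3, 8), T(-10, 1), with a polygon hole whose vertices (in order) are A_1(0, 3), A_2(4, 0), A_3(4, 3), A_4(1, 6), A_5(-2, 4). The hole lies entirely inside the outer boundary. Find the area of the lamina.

Outer boundary:
P→Q: (0)(-6) − (4)(2) = -8
Q→R: (4)(7) − (5)(-6) = 58
R→S: (5)(8) − (3)(7) = 19
S→T: (3)(1) − (-10)(8) = 83
T→P: (-10)(2) − (0)(1) = -20
Σ = 132
Area = |Σ|/2 = 66.
Hole:
Apply the shoelace formula: 2A = Σ (x_i·y_{i+1} − x_{i+1}·y_i), indices taken mod 5.
A_1→A_2: (0)(0) − (4)(3) = -12
A_2→A_3: (4)(3) − (4)(0) = 12
A_3→A_4: (4)(6) − (1)(3) = 21
A_4→A_5: (1)(4) − (-2)(6) = 16
A_5→A_1: (-2)(3) − (0)(4) = -6
Σ = 31
Area = |Σ|/2 = 15.5.
Net area = 66 − 15.5 = 50.5.

50.5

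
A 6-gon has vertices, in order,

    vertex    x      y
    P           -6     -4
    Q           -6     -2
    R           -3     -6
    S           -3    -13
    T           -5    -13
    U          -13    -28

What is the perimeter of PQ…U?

|PQ| = √((0)² + (2)²) = √4 = 2
|QR| = √((3)² + (-4)²) = √25 = 5
|RS| = √((0)² + (-7)²) = √49 = 7
|ST| = √((-2)² + (0)²) = √4 = 2
|TU| = √((-8)² + (-15)²) = √289 = 17
|UP| = √((7)² + (24)²) = √625 = 25
Perimeter = 2 + 5 + 7 + 2 + 17 + 25 = 58.

58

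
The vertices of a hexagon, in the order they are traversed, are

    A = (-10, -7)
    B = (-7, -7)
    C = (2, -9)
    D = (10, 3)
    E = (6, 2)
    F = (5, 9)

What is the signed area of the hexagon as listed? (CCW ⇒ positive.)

Cross-terms: 21, 77, 96, 2, 44, 55  ⇒  Σ = 295
Signed area = Σ/2 = 147.5 (positive ⇒ counter-clockwise traversal).

147.5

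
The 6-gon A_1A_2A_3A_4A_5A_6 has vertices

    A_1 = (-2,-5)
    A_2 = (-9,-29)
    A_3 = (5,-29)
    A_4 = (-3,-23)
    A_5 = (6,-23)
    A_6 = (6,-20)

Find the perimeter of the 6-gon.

78

|A_1A_2| = √((-7)² + (-24)²) = √625 = 25
|A_2A_3| = √((14)² + (0)²) = √196 = 14
|A_3A_4| = √((-8)² + (6)²) = √100 = 10
|A_4A_5| = √((9)² + (0)²) = √81 = 9
|A_5A_6| = √((0)² + (3)²) = √9 = 3
|A_6A_1| = √((-8)² + (15)²) = √289 = 17
Perimeter = 25 + 14 + 10 + 9 + 3 + 17 = 78.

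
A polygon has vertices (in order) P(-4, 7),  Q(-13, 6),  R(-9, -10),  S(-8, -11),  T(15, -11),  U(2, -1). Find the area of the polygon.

270

Apply Gauss's area formula: 2A = Σ (x_i·y_{i+1} − x_{i+1}·y_i), indices taken mod 6.
P→Q: (-4)(6) − (-13)(7) = 67
Q→R: (-13)(-10) − (-9)(6) = 184
R→S: (-9)(-11) − (-8)(-10) = 19
S→T: (-8)(-11) − (15)(-11) = 253
T→U: (15)(-1) − (2)(-11) = 7
U→P: (2)(7) − (-4)(-1) = 10
Σ = 540
Area = |Σ|/2 = 270.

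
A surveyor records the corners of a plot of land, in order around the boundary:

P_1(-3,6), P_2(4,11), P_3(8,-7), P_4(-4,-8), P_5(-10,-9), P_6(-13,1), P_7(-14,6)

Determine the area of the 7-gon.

283

Cross-terms: -57, -116, -92, -44, -127, -64, -66  ⇒  Σ = -566
Area = |Σ|/2 = 283.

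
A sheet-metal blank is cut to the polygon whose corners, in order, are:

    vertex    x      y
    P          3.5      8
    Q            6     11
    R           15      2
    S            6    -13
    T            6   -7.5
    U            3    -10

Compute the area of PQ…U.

P→Q: (3.5)(11) − (6)(8) = -9.5
Q→R: (6)(2) − (15)(11) = -153
R→S: (15)(-13) − (6)(2) = -207
S→T: (6)(-7.5) − (6)(-13) = 33
T→U: (6)(-10) − (3)(-7.5) = -37.5
U→P: (3)(8) − (3.5)(-10) = 59
Σ = -315
Area = |Σ|/2 = 157.5.

157.5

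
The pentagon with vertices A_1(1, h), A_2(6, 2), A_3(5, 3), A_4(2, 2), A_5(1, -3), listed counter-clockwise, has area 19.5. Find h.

The doubled signed area Σ (x_i y_{i+1} − x_{i+1} y_i) is linear in h.
With h=0 it equals 9; the coefficient of h is -5 (from the two edges through A_1).
So -5·h + 9 = 2·19.5 = 39 ⇒ h = -6.

-6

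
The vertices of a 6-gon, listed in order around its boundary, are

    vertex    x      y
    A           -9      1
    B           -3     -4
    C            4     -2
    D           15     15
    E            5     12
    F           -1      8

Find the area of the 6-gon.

Cross-terms: 39, 22, 90, 105, 52, 71  ⇒  Σ = 379
Area = |Σ|/2 = 189.5.

189.5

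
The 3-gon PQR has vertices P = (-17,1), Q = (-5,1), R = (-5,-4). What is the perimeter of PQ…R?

|PQ| = √((12)² + (0)²) = √144 = 12
|QR| = √((0)² + (-5)²) = √25 = 5
|RP| = √((-12)² + (5)²) = √169 = 13
Perimeter = 12 + 5 + 13 = 30.

30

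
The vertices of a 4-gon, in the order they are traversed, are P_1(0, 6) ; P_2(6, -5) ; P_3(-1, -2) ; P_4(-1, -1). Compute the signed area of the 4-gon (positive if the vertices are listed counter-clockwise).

-30

Apply the shoelace (surveyor's) formula: 2A = Σ (x_i·y_{i+1} − x_{i+1}·y_i), indices taken mod 4.
P_1→P_2: (0)(-5) − (6)(6) = -36
P_2→P_3: (6)(-2) − (-1)(-5) = -17
P_3→P_4: (-1)(-1) − (-1)(-2) = -1
P_4→P_1: (-1)(6) − (0)(-1) = -6
Σ = -60
Signed area = Σ/2 = -30 (negative ⇒ clockwise traversal).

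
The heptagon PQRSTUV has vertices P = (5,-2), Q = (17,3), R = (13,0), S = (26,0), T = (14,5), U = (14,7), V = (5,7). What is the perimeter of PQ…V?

64

|PQ| = √((12)² + (5)²) = √169 = 13
|QR| = √((-4)² + (-3)²) = √25 = 5
|RS| = √((13)² + (0)²) = √169 = 13
|ST| = √((-12)² + (5)²) = √169 = 13
|TU| = √((0)² + (2)²) = √4 = 2
|UV| = √((-9)² + (0)²) = √81 = 9
|VP| = √((0)² + (-9)²) = √81 = 9
Perimeter = 13 + 5 + 13 + 13 + 2 + 9 + 9 = 64.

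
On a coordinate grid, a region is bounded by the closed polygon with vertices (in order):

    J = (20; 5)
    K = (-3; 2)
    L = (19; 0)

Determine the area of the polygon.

Apply the surveyor's formula: 2A = Σ (x_i·y_{i+1} − x_{i+1}·y_i), indices taken mod 3.
Cross-terms: 55, -38, 95  ⇒  Σ = 112
Area = |Σ|/2 = 56.

56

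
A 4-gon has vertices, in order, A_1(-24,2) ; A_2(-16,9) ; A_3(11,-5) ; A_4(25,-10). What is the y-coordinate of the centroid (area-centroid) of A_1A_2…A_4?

115/162

Apply the shoelace formula. First the cross-terms c_i = x_i·y_{i+1} − x_{i+1}·y_i:
  -184, -19, 15, -190  ⇒  2A = -378, A = -189.
Then Σ (y_i + y_{i+1})·c_i = -805, so ȳ = -805 / (6·(-189)) = 115/162.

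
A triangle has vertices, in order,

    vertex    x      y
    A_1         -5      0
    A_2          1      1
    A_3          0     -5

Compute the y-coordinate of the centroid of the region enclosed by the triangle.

Apply the surveyor's formula. First the cross-terms c_i = x_i·y_{i+1} − x_{i+1}·y_i:
  -5, -5, -25  ⇒  2A = -35, A = -17.5.
Then Σ (y_i + y_{i+1})·c_i = 140, so ȳ = 140 / (6·(-17.5)) = -4/3.

-4/3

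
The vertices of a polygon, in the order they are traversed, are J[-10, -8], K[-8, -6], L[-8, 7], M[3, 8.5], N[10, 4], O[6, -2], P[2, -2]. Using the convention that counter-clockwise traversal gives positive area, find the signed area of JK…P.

Apply the shoelace formula: 2A = Σ (x_i·y_{i+1} − x_{i+1}·y_i), indices taken mod 7.
Σ = (-4) + (-104) + (-89) + (-73) + (-44) + (-8) + (-36) = -358
Signed area = Σ/2 = -179 (negative ⇒ clockwise traversal).

-179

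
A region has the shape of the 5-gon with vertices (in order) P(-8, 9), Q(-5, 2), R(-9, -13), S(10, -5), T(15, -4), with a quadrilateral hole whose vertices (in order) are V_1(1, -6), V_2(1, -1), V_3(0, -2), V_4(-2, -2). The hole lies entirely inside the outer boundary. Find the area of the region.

206

Outer boundary:
Apply the shoelace (surveyor's) formula: 2A = Σ (x_i·y_{i+1} − x_{i+1}·y_i), indices taken mod 5.
P→Q: (-8)(2) − (-5)(9) = 29
Q→R: (-5)(-13) − (-9)(2) = 83
R→S: (-9)(-5) − (10)(-13) = 175
S→T: (10)(-4) − (15)(-5) = 35
T→P: (15)(9) − (-8)(-4) = 103
Σ = 425
Area = |Σ|/2 = 212.5.
Hole:
Apply the shoelace formula: 2A = Σ (x_i·y_{i+1} − x_{i+1}·y_i), indices taken mod 4.
Σ = (5) + (-2) + (-4) + (14) = 13
Area = |Σ|/2 = 6.5.
Net area = 212.5 − 6.5 = 206.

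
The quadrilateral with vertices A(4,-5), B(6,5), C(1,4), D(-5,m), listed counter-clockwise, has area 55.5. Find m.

1

Write out the shoelace sum; only the two edges meeting at D involve m:
2·Area = [(1·m − (-5)·4) + ((-5)·(-5) − 4·m)] + 69
       = -3·m + 114 = 111
⇒ m = 1.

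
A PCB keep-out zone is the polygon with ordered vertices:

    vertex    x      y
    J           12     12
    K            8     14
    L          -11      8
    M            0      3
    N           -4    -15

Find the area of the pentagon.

200.5

Σ = (72) + (218) + (-33) + (12) + (132) = 401
Area = |Σ|/2 = 200.5.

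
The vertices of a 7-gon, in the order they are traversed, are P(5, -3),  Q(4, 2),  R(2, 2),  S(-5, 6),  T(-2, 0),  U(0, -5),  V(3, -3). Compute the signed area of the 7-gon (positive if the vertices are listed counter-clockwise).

Cross-terms: 22, 4, 22, 12, 10, 15, 6  ⇒  Σ = 91
Signed area = Σ/2 = 45.5 (positive ⇒ counter-clockwise traversal).

45.5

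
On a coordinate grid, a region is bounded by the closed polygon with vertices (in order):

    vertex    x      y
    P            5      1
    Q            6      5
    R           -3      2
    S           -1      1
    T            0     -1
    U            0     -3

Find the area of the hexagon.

30.5

Apply the shoelace (surveyor's) formula: 2A = Σ (x_i·y_{i+1} − x_{i+1}·y_i), indices taken mod 6.
Cross-terms: 19, 27, -1, 1, 0, 15  ⇒  Σ = 61
Area = |Σ|/2 = 30.5.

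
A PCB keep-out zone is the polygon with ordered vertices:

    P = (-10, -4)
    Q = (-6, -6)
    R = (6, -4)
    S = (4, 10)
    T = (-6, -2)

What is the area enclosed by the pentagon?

114

P→Q: (-10)(-6) − (-6)(-4) = 36
Q→R: (-6)(-4) − (6)(-6) = 60
R→S: (6)(10) − (4)(-4) = 76
S→T: (4)(-2) − (-6)(10) = 52
T→P: (-6)(-4) − (-10)(-2) = 4
Σ = 228
Area = |Σ|/2 = 114.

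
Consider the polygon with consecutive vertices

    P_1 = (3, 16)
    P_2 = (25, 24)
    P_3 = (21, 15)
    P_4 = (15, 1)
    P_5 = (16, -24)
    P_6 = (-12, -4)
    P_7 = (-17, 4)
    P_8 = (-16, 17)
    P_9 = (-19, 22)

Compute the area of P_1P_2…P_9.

Apply Gauss's area formula: 2A = Σ (x_i·y_{i+1} − x_{i+1}·y_i), indices taken mod 9.
Σ = (-328) + (-129) + (-204) + (-376) + (-352) + (-116) + (-225) + (-29) + (-370) = -2129
Area = |Σ|/2 = 1064.5.

1064.5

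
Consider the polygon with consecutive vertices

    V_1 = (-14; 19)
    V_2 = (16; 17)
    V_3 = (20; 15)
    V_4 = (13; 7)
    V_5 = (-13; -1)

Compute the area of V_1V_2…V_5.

Apply the shoelace (surveyor's) formula: 2A = Σ (x_i·y_{i+1} − x_{i+1}·y_i), indices taken mod 5.
V_1→V_2: (-14)(17) − (16)(19) = -542
V_2→V_3: (16)(15) − (20)(17) = -100
V_3→V_4: (20)(7) − (13)(15) = -55
V_4→V_5: (13)(-1) − (-13)(7) = 78
V_5→V_1: (-13)(19) − (-14)(-1) = -261
Σ = -880
Area = |Σ|/2 = 440.

440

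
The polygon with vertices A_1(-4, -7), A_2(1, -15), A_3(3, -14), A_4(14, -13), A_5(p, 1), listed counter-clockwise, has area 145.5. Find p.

3

The doubled signed area Σ (x_i y_{i+1} − x_{i+1} y_i) is linear in p.
With p=0 it equals 273; the coefficient of p is 6 (from the two edges through A_5).
So 6·p + 273 = 2·145.5 = 291 ⇒ p = 3.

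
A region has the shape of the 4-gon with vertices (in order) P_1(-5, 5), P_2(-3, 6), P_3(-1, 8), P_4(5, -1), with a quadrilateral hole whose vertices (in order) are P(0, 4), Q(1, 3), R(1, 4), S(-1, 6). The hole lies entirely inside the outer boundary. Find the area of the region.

Outer boundary:
P_1→P_2: (-5)(6) − (-3)(5) = -15
P_2→P_3: (-3)(8) − (-1)(6) = -18
P_3→P_4: (-1)(-1) − (5)(8) = -39
P_4→P_1: (5)(5) − (-5)(-1) = 20
Σ = -52
Area = |Σ|/2 = 26.
Hole:
P→Q: (0)(3) − (1)(4) = -4
Q→R: (1)(4) − (1)(3) = 1
R→S: (1)(6) − (-1)(4) = 10
S→P: (-1)(4) − (0)(6) = -4
Σ = 3
Area = |Σ|/2 = 1.5.
Net area = 26 − 1.5 = 24.5.

24.5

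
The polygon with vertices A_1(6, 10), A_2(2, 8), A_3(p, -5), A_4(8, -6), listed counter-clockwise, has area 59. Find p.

Write out the shoelace sum; only the two edges meeting at A_3 involve p:
2·Area = [(2·(-5) − p·8) + (p·(-6) − 8·(-5))] + 144
       = -14·p + 174 = 118
⇒ p = 4.

4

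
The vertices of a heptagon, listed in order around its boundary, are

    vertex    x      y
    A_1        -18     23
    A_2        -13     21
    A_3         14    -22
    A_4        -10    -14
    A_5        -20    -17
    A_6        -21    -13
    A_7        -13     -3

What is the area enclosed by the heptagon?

584.5

Apply the surveyor's formula: 2A = Σ (x_i·y_{i+1} − x_{i+1}·y_i), indices taken mod 7.
Cross-terms: -79, -8, -416, -110, -97, -106, -353  ⇒  Σ = -1169
Area = |Σ|/2 = 584.5.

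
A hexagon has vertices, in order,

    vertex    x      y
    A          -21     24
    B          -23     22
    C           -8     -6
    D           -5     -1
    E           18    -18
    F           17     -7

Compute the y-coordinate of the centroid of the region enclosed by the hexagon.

49/19

Apply Gauss's area formula. First the cross-terms c_i = x_i·y_{i+1} − x_{i+1}·y_i:
  90, 314, -22, 108, 180, 261  ⇒  2A = 931, A = 465.5.
Then Σ (y_i + y_{i+1})·c_i = 7203, so ȳ = 7203 / (6·465.5) = 49/19.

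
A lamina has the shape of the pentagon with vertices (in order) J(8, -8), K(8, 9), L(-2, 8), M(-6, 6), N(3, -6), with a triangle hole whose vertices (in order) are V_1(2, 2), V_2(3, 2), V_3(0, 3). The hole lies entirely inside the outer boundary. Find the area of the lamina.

147.5

Outer boundary:
Apply the surveyor's formula: 2A = Σ (x_i·y_{i+1} − x_{i+1}·y_i), indices taken mod 5.
Σ = (136) + (82) + (36) + (18) + (24) = 296
Area = |Σ|/2 = 148.
Hole:
Σ = (-2) + (9) + (-6) = 1
Area = |Σ|/2 = 0.5.
Net area = 148 − 0.5 = 147.5.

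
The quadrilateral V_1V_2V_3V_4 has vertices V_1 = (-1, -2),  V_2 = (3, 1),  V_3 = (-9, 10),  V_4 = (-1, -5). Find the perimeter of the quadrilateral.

|V_1V_2| = √((4)² + (3)²) = √25 = 5
|V_2V_3| = √((-12)² + (9)²) = √225 = 15
|V_3V_4| = √((8)² + (-15)²) = √289 = 17
|V_4V_1| = √((0)² + (3)²) = √9 = 3
Perimeter = 5 + 15 + 17 + 3 = 40.

40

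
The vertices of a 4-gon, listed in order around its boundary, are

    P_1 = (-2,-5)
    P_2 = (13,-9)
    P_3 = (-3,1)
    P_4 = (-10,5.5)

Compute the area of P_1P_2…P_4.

Cross-terms: 83, -14, -6.5, 61  ⇒  Σ = 123.5
Area = |Σ|/2 = 61.75.

61.75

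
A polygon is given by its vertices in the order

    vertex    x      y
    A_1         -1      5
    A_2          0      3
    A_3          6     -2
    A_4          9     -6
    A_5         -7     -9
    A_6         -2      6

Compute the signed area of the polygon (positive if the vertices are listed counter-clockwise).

-113

Apply Gauss's area formula: 2A = Σ (x_i·y_{i+1} − x_{i+1}·y_i), indices taken mod 6.
Σ = (-3) + (-18) + (-18) + (-123) + (-60) + (-4) = -226
Signed area = Σ/2 = -113 (negative ⇒ clockwise traversal).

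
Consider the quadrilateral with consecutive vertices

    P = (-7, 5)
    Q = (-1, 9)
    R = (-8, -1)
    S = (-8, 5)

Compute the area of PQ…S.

Cross-terms: -58, 73, -48, -5  ⇒  Σ = -38
Area = |Σ|/2 = 19.

19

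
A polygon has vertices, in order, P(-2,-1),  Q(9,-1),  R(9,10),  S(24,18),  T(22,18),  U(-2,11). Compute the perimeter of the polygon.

78

|PQ| = √((11)² + (0)²) = √121 = 11
|QR| = √((0)² + (11)²) = √121 = 11
|RS| = √((15)² + (8)²) = √289 = 17
|ST| = √((-2)² + (0)²) = √4 = 2
|TU| = √((-24)² + (-7)²) = √625 = 25
|UP| = √((0)² + (-12)²) = √144 = 12
Perimeter = 11 + 11 + 17 + 2 + 25 + 12 = 78.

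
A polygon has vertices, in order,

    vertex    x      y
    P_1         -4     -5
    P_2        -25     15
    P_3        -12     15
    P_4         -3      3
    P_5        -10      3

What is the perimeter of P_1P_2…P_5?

|P_1P_2| = √((-21)² + (20)²) = √841 = 29
|P_2P_3| = √((13)² + (0)²) = √169 = 13
|P_3P_4| = √((9)² + (-12)²) = √225 = 15
|P_4P_5| = √((-7)² + (0)²) = √49 = 7
|P_5P_1| = √((6)² + (-8)²) = √100 = 10
Perimeter = 29 + 13 + 15 + 7 + 10 = 74.

74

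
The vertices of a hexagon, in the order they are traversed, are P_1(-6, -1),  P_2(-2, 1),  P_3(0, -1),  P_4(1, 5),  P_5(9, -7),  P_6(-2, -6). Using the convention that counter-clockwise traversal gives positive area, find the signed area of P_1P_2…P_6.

P_1→P_2: (-6)(1) − (-2)(-1) = -8
P_2→P_3: (-2)(-1) − (0)(1) = 2
P_3→P_4: (0)(5) − (1)(-1) = 1
P_4→P_5: (1)(-7) − (9)(5) = -52
P_5→P_6: (9)(-6) − (-2)(-7) = -68
P_6→P_1: (-2)(-1) − (-6)(-6) = -34
Σ = -159
Signed area = Σ/2 = -79.5 (negative ⇒ clockwise traversal).

-79.5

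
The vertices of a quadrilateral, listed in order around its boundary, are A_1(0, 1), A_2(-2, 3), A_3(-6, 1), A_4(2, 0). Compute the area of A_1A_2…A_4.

Apply the shoelace (surveyor's) formula: 2A = Σ (x_i·y_{i+1} − x_{i+1}·y_i), indices taken mod 4.
A_1→A_2: (0)(3) − (-2)(1) = 2
A_2→A_3: (-2)(1) − (-6)(3) = 16
A_3→A_4: (-6)(0) − (2)(1) = -2
A_4→A_1: (2)(1) − (0)(0) = 2
Σ = 18
Area = |Σ|/2 = 9.

9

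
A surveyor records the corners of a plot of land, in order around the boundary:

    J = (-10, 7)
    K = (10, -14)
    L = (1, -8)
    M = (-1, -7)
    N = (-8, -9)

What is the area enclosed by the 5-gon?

102

Apply Gauss's area formula: 2A = Σ (x_i·y_{i+1} − x_{i+1}·y_i), indices taken mod 5.
Σ = (70) + (-66) + (-15) + (-47) + (-146) = -204
Area = |Σ|/2 = 102.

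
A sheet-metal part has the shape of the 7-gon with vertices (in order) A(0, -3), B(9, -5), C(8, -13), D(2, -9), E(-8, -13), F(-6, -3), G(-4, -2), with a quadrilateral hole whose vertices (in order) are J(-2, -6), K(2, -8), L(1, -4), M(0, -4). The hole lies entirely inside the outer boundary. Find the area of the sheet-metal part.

Outer boundary:
Apply the shoelace formula: 2A = Σ (x_i·y_{i+1} − x_{i+1}·y_i), indices taken mod 7.
Σ = (27) + (-77) + (-46) + (-98) + (-54) + (0) + (12) = -236
Area = |Σ|/2 = 118.
Hole:
Cross-terms: 28, 0, -4, -8  ⇒  Σ = 16
Area = |Σ|/2 = 8.
Net area = 118 − 8 = 110.

110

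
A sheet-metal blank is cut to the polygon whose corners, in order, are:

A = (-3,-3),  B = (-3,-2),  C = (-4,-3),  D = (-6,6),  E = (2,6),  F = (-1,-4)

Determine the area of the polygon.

Apply the surveyor's formula: 2A = Σ (x_i·y_{i+1} − x_{i+1}·y_i), indices taken mod 6.
Cross-terms: -3, 1, -42, -48, -2, -9  ⇒  Σ = -103
Area = |Σ|/2 = 51.5.

51.5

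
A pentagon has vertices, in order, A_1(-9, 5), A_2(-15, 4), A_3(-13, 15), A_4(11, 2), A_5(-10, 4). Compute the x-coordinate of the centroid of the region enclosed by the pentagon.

Apply the shoelace (surveyor's) formula. First the cross-terms c_i = x_i·y_{i+1} − x_{i+1}·y_i:
  39, -173, -191, 64, -14  ⇒  2A = -275, A = -137.5.
Then Σ (x_i + x_{i+1})·c_i = 4620, so x̄ = 4620 / (6·(-137.5)) = -5.6.

-5.6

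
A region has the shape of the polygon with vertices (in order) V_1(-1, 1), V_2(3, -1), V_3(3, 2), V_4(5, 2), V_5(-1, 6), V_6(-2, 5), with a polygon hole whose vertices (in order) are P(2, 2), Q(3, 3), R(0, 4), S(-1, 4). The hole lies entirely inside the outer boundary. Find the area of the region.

Outer boundary:
Apply the shoelace (surveyor's) formula: 2A = Σ (x_i·y_{i+1} − x_{i+1}·y_i), indices taken mod 6.
Σ = (-2) + (9) + (-4) + (32) + (7) + (3) = 45
Area = |Σ|/2 = 22.5.
Hole:
Apply the shoelace formula: 2A = Σ (x_i·y_{i+1} − x_{i+1}·y_i), indices taken mod 4.
Σ = (0) + (12) + (4) + (-10) = 6
Area = |Σ|/2 = 3.
Net area = 22.5 − 3 = 19.5.

19.5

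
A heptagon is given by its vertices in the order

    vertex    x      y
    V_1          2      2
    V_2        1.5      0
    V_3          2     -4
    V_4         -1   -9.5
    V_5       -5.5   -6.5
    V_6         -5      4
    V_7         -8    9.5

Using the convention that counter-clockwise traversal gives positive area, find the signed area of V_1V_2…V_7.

-91.375

Apply the surveyor's formula: 2A = Σ (x_i·y_{i+1} − x_{i+1}·y_i), indices taken mod 7.
Cross-terms: -3, -6, -23, -45.75, -54.5, -15.5, -35  ⇒  Σ = -182.75
Signed area = Σ/2 = -91.375 (negative ⇒ clockwise traversal).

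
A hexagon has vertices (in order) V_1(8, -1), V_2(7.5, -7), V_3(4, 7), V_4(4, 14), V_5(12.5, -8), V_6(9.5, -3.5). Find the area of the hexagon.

Apply the shoelace formula: 2A = Σ (x_i·y_{i+1} − x_{i+1}·y_i), indices taken mod 6.
Σ = (-48.5) + (80.5) + (28) + (-207) + (32.25) + (18.5) = -96.25
Area = |Σ|/2 = 48.125.

48.125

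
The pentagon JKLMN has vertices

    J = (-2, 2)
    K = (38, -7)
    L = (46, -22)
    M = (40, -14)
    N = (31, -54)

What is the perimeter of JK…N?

174

|JK| = √((40)² + (-9)²) = √1681 = 41
|KL| = √((8)² + (-15)²) = √289 = 17
|LM| = √((-6)² + (8)²) = √100 = 10
|MN| = √((-9)² + (-40)²) = √1681 = 41
|NJ| = √((-33)² + (56)²) = √4225 = 65
Perimeter = 41 + 17 + 10 + 41 + 65 = 174.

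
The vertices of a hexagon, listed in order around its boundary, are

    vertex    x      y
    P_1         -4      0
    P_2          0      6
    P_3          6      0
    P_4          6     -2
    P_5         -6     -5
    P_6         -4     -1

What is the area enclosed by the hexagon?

66

Apply the surveyor's formula: 2A = Σ (x_i·y_{i+1} − x_{i+1}·y_i), indices taken mod 6.
Σ = (-24) + (-36) + (-12) + (-42) + (-14) + (-4) = -132
Area = |Σ|/2 = 66.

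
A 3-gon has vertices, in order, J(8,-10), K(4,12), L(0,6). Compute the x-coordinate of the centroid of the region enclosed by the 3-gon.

4

Apply the shoelace formula. First the cross-terms c_i = x_i·y_{i+1} − x_{i+1}·y_i:
  136, 24, -48  ⇒  2A = 112, A = 56.
Then Σ (x_i + x_{i+1})·c_i = 1344, so x̄ = 1344 / (6·56) = 4.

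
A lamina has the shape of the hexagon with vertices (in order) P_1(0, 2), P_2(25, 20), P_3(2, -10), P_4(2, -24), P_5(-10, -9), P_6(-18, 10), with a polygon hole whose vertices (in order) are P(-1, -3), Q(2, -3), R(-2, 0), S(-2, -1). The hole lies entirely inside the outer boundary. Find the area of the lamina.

457

Outer boundary:
P_1→P_2: (0)(20) − (25)(2) = -50
P_2→P_3: (25)(-10) − (2)(20) = -290
P_3→P_4: (2)(-24) − (2)(-10) = -28
P_4→P_5: (2)(-9) − (-10)(-24) = -258
P_5→P_6: (-10)(10) − (-18)(-9) = -262
P_6→P_1: (-18)(2) − (0)(10) = -36
Σ = -924
Area = |Σ|/2 = 462.
Hole:
Apply Gauss's area formula: 2A = Σ (x_i·y_{i+1} − x_{i+1}·y_i), indices taken mod 4.
Cross-terms: 9, -6, 2, 5  ⇒  Σ = 10
Area = |Σ|/2 = 5.
Net area = 462 − 5 = 457.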